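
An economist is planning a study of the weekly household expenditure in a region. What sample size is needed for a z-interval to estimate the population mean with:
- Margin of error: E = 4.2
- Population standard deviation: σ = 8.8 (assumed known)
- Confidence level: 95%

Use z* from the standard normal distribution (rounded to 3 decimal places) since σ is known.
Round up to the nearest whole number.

Using z* since population σ is known (z-interval formula).

For 95% confidence, z* = 1.96 (from standard normal table)

Sample size formula for z-interval: n = (z*σ/E)²

n = (1.96 × 8.8 / 4.2)²
  = (4.106667)²
  = 16.8647

Round up to the nearest whole number: n = 17

17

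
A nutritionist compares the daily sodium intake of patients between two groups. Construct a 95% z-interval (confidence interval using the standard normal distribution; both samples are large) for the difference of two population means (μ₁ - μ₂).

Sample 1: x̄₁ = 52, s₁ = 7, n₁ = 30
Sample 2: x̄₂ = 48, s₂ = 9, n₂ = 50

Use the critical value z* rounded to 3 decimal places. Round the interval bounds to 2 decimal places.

Both samples are large (n₁ = 30 ≥ 30, n₂ = 50 ≥ 30), so a z-interval for the difference of means applies.

Point estimate: x̄₁ - x̄₂ = 52 - 48 = 4

Standard error: SE = √(s₁²/n₁ + s₂²/n₂)
= √(7²/30 + 9²/50)
= √(1.633333 + 1.620000)
= 1.803700

For 95% confidence, z* = 1.96 (from standard normal table)
Margin of error: E = z* × SE = 1.96 × 1.803700 = 3.5353

Z-interval: (x̄₁ - x̄₂) ± E = 4 ± 3.5353 = (0.4647, 7.5353)

Rounded to 2 decimal places:

(0.46, 7.54)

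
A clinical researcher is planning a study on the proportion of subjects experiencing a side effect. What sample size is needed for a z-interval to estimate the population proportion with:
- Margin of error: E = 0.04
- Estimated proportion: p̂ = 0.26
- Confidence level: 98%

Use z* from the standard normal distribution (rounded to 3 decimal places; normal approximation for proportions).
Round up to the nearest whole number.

Using z* for proportion z-interval (normal approximation).

For 98% confidence, z* = 2.326 (from standard normal table)

Sample size formula for proportion z-interval: n = z*²p̂(1-p̂)/E²

n = 2.326² × 0.26 × 0.74 / 0.04²
  = 5.410276 × 0.1924 / 0.0016
  = 650.5857

Round up to the nearest whole number: n = 651

651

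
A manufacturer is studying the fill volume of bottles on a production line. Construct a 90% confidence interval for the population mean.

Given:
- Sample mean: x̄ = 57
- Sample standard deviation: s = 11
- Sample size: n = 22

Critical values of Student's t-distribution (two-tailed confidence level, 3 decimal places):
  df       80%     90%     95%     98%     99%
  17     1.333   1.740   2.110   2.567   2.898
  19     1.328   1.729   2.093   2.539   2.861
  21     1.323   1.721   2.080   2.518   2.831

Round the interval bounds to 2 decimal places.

The population standard deviation σ is unknown (only the sample standard deviation s is given), so use a t-interval with df = n - 1 = 22 - 1 = 21.

For 90% confidence with df = 21, t* = 1.721 (from t-table)

Standard error: SE = s/√n = 11/√22 = 2.345208

Margin of error: E = t* × SE = 1.721 × 2.345208 = 4.0361

T-interval: x̄ ± E = 57 ± 4.0361 = (52.9639, 61.0361)

Rounded to 2 decimal places:

(52.96, 61.04)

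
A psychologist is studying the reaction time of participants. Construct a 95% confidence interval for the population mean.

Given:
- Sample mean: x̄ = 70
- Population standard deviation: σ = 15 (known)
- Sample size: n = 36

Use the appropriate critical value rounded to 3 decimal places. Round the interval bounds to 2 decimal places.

The population standard deviation σ is known, so use a z-interval (standard normal critical value).

For 95% confidence, z* = 1.96 (from standard normal table)

Standard error: SE = σ/√n = 15/√36 = 2.500000

Margin of error: E = z* × SE = 1.96 × 2.500000 = 4.9000

Z-interval: x̄ ± E = 70 ± 4.9000 = (65.1000, 74.9000)

Rounded to 2 decimal places:

(65.10, 74.90)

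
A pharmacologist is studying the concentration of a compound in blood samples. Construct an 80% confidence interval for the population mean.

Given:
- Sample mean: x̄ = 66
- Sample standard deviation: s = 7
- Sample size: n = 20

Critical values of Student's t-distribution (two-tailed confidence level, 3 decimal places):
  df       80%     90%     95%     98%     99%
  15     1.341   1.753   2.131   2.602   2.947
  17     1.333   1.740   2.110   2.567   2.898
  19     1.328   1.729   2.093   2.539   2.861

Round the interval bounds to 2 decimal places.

The population standard deviation σ is unknown (only the sample standard deviation s is given), so use a t-interval with df = n - 1 = 20 - 1 = 19.

For 80% confidence with df = 19, t* = 1.328 (from t-table)

Standard error: SE = s/√n = 7/√20 = 1.565248

Margin of error: E = t* × SE = 1.328 × 1.565248 = 2.0786

T-interval: x̄ ± E = 66 ± 2.0786 = (63.9214, 68.0786)

Rounded to 2 decimal places:

(63.92, 68.08)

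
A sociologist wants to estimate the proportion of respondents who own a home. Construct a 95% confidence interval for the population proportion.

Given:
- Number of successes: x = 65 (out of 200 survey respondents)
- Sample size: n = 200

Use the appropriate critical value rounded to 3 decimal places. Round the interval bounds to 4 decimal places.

Sample proportion: p̂ = 65/200 = 0.325000

Check conditions for normal approximation:
  np̂ = 65 ≥ 10 ✓
  n(1-p̂) = 135 ≥ 10 ✓

The sample is large enough, so use a z-interval (normal approximation) for the proportion.

For 95% confidence, z* = 1.96 (from standard normal table)

Standard error: SE = √(p̂(1-p̂)/n) = √(0.325000×0.675000/200) = 0.03311910

Margin of error: E = z* × SE = 1.96 × 0.03311910 = 0.064913

Z-interval: p̂ ± E = 0.325000 ± 0.064913 = (0.260087, 0.389913)

Rounded to 4 decimal places:

(0.2601, 0.3899)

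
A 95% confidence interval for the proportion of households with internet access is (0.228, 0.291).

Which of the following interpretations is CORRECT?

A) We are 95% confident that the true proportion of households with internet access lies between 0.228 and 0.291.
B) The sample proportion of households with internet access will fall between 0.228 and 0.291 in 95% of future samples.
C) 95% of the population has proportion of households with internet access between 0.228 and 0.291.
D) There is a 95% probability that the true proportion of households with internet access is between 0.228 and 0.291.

A confidence interval represents our confidence in the procedure, not a probability statement about the parameter.

Key concept: If we repeated this sampling process many times and computed a 95% CI each time, about 95% of those intervals would contain the true population parameter.

For this specific interval (0.228, 0.291):
- Midpoint (point estimate): 0.2595
- Margin of error: 0.0315

The correct interpretation is the one stating confidence that the true parameter lies in the interval — option A.

A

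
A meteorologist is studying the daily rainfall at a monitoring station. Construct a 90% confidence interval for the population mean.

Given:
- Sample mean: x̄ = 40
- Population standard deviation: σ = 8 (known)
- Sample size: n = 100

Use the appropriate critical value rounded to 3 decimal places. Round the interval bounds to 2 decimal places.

The population standard deviation σ is known, so use a z-interval (standard normal critical value).

For 90% confidence, z* = 1.645 (from standard normal table)

Standard error: SE = σ/√n = 8/√100 = 0.800000

Margin of error: E = z* × SE = 1.645 × 0.800000 = 1.3160

Z-interval: x̄ ± E = 40 ± 1.3160 = (38.6840, 41.3160)

Rounded to 2 decimal places:

(38.68, 41.32)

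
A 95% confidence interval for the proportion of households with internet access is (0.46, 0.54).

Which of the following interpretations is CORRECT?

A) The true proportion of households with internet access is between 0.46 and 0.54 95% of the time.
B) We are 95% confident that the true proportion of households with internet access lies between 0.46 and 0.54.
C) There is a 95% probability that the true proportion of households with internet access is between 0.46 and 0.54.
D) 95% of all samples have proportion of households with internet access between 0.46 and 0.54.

A confidence interval represents our confidence in the procedure, not a probability statement about the parameter.

Key concept: If we repeated this sampling process many times and computed a 95% CI each time, about 95% of those intervals would contain the true population parameter.

For this specific interval (0.46, 0.54):
- Midpoint (point estimate): 0.5
- Margin of error: 0.04

The correct interpretation is the one stating confidence that the true parameter lies in the interval — option B.

B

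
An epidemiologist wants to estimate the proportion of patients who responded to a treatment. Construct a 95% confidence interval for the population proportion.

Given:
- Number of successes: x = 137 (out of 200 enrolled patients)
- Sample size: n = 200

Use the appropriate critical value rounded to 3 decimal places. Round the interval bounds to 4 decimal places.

Sample proportion: p̂ = 137/200 = 0.685000

Check conditions for normal approximation:
  np̂ = 137 ≥ 10 ✓
  n(1-p̂) = 63 ≥ 10 ✓

The sample is large enough, so use a z-interval (normal approximation) for the proportion.

For 95% confidence, z* = 1.96 (from standard normal table)

Standard error: SE = √(p̂(1-p̂)/n) = √(0.685000×0.315000/200) = 0.03284623

Margin of error: E = z* × SE = 1.96 × 0.03284623 = 0.064379

Z-interval: p̂ ± E = 0.685000 ± 0.064379 = (0.620621, 0.749379)

Rounded to 4 decimal places:

(0.6206, 0.7494)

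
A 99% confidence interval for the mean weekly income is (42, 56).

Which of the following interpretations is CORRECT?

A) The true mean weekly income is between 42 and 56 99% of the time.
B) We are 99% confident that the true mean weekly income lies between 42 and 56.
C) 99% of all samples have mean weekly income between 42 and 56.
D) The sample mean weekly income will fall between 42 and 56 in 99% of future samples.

A confidence interval represents our confidence in the procedure, not a probability statement about the parameter.

Key concept: If we repeated this sampling process many times and computed a 99% CI each time, about 99% of those intervals would contain the true population parameter.

For this specific interval (42, 56):
- Midpoint (point estimate): 49
- Margin of error: 7

The correct interpretation is the one stating confidence that the true parameter lies in the interval — option B.

B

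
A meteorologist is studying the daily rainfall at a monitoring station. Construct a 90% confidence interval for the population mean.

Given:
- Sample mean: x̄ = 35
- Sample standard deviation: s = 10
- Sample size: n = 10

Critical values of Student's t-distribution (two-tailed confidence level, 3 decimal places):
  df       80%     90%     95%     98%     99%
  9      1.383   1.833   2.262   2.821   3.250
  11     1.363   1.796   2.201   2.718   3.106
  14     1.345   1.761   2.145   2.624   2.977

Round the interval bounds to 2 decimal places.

The population standard deviation σ is unknown (only the sample standard deviation s is given), so use a t-interval with df = n - 1 = 10 - 1 = 9.

For 90% confidence with df = 9, t* = 1.833 (from t-table)

Standard error: SE = s/√n = 10/√10 = 3.162278

Margin of error: E = t* × SE = 1.833 × 3.162278 = 5.7965

T-interval: x̄ ± E = 35 ± 5.7965 = (29.2035, 40.7965)

Rounded to 2 decimal places:

(29.20, 40.80)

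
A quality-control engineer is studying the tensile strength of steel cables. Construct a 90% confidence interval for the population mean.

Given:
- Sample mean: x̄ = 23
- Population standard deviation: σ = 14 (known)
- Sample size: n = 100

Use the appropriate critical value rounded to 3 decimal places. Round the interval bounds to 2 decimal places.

The population standard deviation σ is known, so use a z-interval (standard normal critical value).

For 90% confidence, z* = 1.645 (from standard normal table)

Standard error: SE = σ/√n = 14/√100 = 1.400000

Margin of error: E = z* × SE = 1.645 × 1.400000 = 2.3030

Z-interval: x̄ ± E = 23 ± 2.3030 = (20.6970, 25.3030)

Rounded to 2 decimal places:

(20.70, 25.30)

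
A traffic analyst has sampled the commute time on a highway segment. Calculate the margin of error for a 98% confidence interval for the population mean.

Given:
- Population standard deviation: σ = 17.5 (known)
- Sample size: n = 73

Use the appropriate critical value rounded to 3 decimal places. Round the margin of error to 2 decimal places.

The population standard deviation σ is known, so use the z-interval margin of error formula.

For 98% confidence, z* = 2.326 (from standard normal table)

Margin of error formula for z-interval: E = z* × σ/√n

E = 2.326 × 17.5/√73
  = 2.326 × 2.048220
  = 4.7642

Rounded to 2 decimal places:

4.76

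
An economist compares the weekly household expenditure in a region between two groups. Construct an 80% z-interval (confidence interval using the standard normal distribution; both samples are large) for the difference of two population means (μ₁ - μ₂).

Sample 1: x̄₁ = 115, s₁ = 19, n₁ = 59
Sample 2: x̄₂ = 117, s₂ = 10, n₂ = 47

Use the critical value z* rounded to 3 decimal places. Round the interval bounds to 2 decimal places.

Both samples are large (n₁ = 59 ≥ 30, n₂ = 47 ≥ 30), so a z-interval for the difference of means applies.

Point estimate: x̄₁ - x̄₂ = 115 - 117 = -2

Standard error: SE = √(s₁²/n₁ + s₂²/n₂)
= √(19²/59 + 10²/47)
= √(6.118644 + 2.127660)
= 2.871638

For 80% confidence, z* = 1.282 (from standard normal table)
Margin of error: E = z* × SE = 1.282 × 2.871638 = 3.6814

Z-interval: (x̄₁ - x̄₂) ± E = -2 ± 3.6814 = (-5.6814, 1.6814)

Rounded to 2 decimal places:

(-5.68, 1.68)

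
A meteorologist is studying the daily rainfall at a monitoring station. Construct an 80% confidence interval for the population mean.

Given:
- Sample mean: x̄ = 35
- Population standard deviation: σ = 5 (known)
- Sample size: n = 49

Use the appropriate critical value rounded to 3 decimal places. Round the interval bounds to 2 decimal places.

The population standard deviation σ is known, so use a z-interval (standard normal critical value).

For 80% confidence, z* = 1.282 (from standard normal table)

Standard error: SE = σ/√n = 5/√49 = 0.714286

Margin of error: E = z* × SE = 1.282 × 0.714286 = 0.9157

Z-interval: x̄ ± E = 35 ± 0.9157 = (34.0843, 35.9157)

Rounded to 2 decimal places:

(34.08, 35.92)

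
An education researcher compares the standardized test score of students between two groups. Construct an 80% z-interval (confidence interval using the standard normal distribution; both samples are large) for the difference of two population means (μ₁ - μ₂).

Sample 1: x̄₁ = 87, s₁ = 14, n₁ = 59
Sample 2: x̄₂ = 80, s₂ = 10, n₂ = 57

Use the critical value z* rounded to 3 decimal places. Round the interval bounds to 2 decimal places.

Both samples are large (n₁ = 59 ≥ 30, n₂ = 57 ≥ 30), so a z-interval for the difference of means applies.

Point estimate: x̄₁ - x̄₂ = 87 - 80 = 7

Standard error: SE = √(s₁²/n₁ + s₂²/n₂)
= √(14²/59 + 10²/57)
= √(3.322034 + 1.754386)
= 2.253091

For 80% confidence, z* = 1.282 (from standard normal table)
Margin of error: E = z* × SE = 1.282 × 2.253091 = 2.8885

Z-interval: (x̄₁ - x̄₂) ± E = 7 ± 2.8885 = (4.1115, 9.8885)

Rounded to 2 decimal places:

(4.11, 9.89)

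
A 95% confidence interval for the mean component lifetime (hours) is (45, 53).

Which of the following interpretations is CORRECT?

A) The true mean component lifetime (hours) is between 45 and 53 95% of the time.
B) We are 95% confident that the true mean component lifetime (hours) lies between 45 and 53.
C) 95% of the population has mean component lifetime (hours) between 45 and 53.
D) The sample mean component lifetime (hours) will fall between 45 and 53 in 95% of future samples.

A confidence interval represents our confidence in the procedure, not a probability statement about the parameter.

Key concept: If we repeated this sampling process many times and computed a 95% CI each time, about 95% of those intervals would contain the true population parameter.

For this specific interval (45, 53):
- Midpoint (point estimate): 49
- Margin of error: 4

The correct interpretation is the one stating confidence that the true parameter lies in the interval — option B.

B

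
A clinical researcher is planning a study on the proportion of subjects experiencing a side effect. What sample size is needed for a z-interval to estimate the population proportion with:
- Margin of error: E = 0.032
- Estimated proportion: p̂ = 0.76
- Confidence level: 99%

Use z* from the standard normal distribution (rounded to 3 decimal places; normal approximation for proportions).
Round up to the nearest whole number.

Using z* for proportion z-interval (normal approximation).

For 99% confidence, z* = 2.576 (from standard normal table)

Sample size formula for proportion z-interval: n = z*²p̂(1-p̂)/E²

n = 2.576² × 0.76 × 0.24 / 0.032²
  = 6.635776 × 0.1824 / 0.001024
  = 1181.9976

Round up to the nearest whole number: n = 1182

1182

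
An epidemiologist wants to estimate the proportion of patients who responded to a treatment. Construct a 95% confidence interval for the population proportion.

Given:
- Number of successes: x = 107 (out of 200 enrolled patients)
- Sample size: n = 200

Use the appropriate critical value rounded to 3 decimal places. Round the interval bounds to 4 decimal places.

Sample proportion: p̂ = 107/200 = 0.535000

Check conditions for normal approximation:
  np̂ = 107 ≥ 10 ✓
  n(1-p̂) = 93 ≥ 10 ✓

The sample is large enough, so use a z-interval (normal approximation) for the proportion.

For 95% confidence, z* = 1.96 (from standard normal table)

Standard error: SE = √(p̂(1-p̂)/n) = √(0.535000×0.465000/200) = 0.03526861

Margin of error: E = z* × SE = 1.96 × 0.03526861 = 0.069126

Z-interval: p̂ ± E = 0.535000 ± 0.069126 = (0.465874, 0.604126)

Rounded to 4 decimal places:

(0.4659, 0.6041)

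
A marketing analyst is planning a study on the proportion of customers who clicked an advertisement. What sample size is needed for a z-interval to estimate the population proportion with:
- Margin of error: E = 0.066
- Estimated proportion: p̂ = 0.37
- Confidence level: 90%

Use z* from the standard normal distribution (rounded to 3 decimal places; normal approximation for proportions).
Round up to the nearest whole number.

Using z* for proportion z-interval (normal approximation).

For 90% confidence, z* = 1.645 (from standard normal table)

Sample size formula for proportion z-interval: n = z*²p̂(1-p̂)/E²

n = 1.645² × 0.37 × 0.63 / 0.066²
  = 2.706025 × 0.2331 / 0.004356
  = 144.8059

Round up to the nearest whole number: n = 145

145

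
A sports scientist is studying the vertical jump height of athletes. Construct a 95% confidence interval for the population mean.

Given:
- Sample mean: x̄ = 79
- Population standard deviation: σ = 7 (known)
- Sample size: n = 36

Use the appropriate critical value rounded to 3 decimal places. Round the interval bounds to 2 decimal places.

The population standard deviation σ is known, so use a z-interval (standard normal critical value).

For 95% confidence, z* = 1.96 (from standard normal table)

Standard error: SE = σ/√n = 7/√36 = 1.166667

Margin of error: E = z* × SE = 1.96 × 1.166667 = 2.2867

Z-interval: x̄ ± E = 79 ± 2.2867 = (76.7133, 81.2867)

Rounded to 2 decimal places:

(76.71, 81.29)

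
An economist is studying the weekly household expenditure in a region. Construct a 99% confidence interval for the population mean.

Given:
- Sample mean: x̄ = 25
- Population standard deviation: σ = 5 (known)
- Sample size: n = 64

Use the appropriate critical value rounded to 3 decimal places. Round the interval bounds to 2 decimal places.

The population standard deviation σ is known, so use a z-interval (standard normal critical value).

For 99% confidence, z* = 2.576 (from standard normal table)

Standard error: SE = σ/√n = 5/√64 = 0.625000

Margin of error: E = z* × SE = 2.576 × 0.625000 = 1.6100

Z-interval: x̄ ± E = 25 ± 1.6100 = (23.3900, 26.6100)

Rounded to 2 decimal places:

(23.39, 26.61)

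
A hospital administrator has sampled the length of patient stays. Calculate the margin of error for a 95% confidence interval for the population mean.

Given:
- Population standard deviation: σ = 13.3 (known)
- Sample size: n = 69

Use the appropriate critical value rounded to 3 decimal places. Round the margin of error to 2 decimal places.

The population standard deviation σ is known, so use the z-interval margin of error formula.

For 95% confidence, z* = 1.96 (from standard normal table)

Margin of error formula for z-interval: E = z* × σ/√n

E = 1.96 × 13.3/√69
  = 1.96 × 1.601132
  = 3.1382

Rounded to 2 decimal places:

3.14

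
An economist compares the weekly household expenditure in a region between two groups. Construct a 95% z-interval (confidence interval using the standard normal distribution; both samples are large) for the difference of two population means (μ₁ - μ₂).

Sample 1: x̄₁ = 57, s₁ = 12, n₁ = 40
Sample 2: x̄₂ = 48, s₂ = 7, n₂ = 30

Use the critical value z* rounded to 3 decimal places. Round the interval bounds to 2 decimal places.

Both samples are large (n₁ = 40 ≥ 30, n₂ = 30 ≥ 30), so a z-interval for the difference of means applies.

Point estimate: x̄₁ - x̄₂ = 57 - 48 = 9

Standard error: SE = √(s₁²/n₁ + s₂²/n₂)
= √(12²/40 + 7²/30)
= √(3.600000 + 1.633333)
= 2.287648

For 95% confidence, z* = 1.96 (from standard normal table)
Margin of error: E = z* × SE = 1.96 × 2.287648 = 4.4838

Z-interval: (x̄₁ - x̄₂) ± E = 9 ± 4.4838 = (4.5162, 13.4838)

Rounded to 2 decimal places:

(4.52, 13.48)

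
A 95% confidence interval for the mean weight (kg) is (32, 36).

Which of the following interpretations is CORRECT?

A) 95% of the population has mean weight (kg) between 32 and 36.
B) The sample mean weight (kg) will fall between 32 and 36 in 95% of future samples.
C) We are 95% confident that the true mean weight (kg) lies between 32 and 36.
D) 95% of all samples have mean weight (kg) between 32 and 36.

A confidence interval represents our confidence in the procedure, not a probability statement about the parameter.

Key concept: If we repeated this sampling process many times and computed a 95% CI each time, about 95% of those intervals would contain the true population parameter.

For this specific interval (32, 36):
- Midpoint (point estimate): 34
- Margin of error: 2

The correct interpretation is the one stating confidence that the true parameter lies in the interval — option C.

C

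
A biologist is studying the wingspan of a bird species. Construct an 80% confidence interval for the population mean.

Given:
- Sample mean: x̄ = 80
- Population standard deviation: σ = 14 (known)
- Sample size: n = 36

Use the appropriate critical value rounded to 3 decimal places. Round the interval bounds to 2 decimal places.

The population standard deviation σ is known, so use a z-interval (standard normal critical value).

For 80% confidence, z* = 1.282 (from standard normal table)

Standard error: SE = σ/√n = 14/√36 = 2.333333

Margin of error: E = z* × SE = 1.282 × 2.333333 = 2.9913

Z-interval: x̄ ± E = 80 ± 2.9913 = (77.0087, 82.9913)

Rounded to 2 decimal places:

(77.01, 82.99)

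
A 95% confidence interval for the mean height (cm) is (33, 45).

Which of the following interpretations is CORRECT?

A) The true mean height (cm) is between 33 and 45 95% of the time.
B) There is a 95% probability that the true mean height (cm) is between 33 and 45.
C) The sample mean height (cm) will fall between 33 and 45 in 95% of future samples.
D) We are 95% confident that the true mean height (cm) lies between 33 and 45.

A confidence interval represents our confidence in the procedure, not a probability statement about the parameter.

Key concept: If we repeated this sampling process many times and computed a 95% CI each time, about 95% of those intervals would contain the true population parameter.

For this specific interval (33, 45):
- Midpoint (point estimate): 39
- Margin of error: 6

The correct interpretation is the one stating confidence that the true parameter lies in the interval — option D.

D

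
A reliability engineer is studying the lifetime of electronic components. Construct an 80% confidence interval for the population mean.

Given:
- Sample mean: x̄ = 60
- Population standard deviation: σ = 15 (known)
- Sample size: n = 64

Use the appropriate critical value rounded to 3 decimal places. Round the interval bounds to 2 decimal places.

The population standard deviation σ is known, so use a z-interval (standard normal critical value).

For 80% confidence, z* = 1.282 (from standard normal table)

Standard error: SE = σ/√n = 15/√64 = 1.875000

Margin of error: E = z* × SE = 1.282 × 1.875000 = 2.4038

Z-interval: x̄ ± E = 60 ± 2.4038 = (57.5962, 62.4038)

Rounded to 2 decimal places:

(57.60, 62.40)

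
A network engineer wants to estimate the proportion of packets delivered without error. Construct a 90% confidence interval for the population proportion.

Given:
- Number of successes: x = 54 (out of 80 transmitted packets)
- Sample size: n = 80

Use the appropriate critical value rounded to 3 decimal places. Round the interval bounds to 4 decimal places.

Sample proportion: p̂ = 54/80 = 0.675000

Check conditions for normal approximation:
  np̂ = 54 ≥ 10 ✓
  n(1-p̂) = 26 ≥ 10 ✓

The sample is large enough, so use a z-interval (normal approximation) for the proportion.

For 90% confidence, z* = 1.645 (from standard normal table)

Standard error: SE = √(p̂(1-p̂)/n) = √(0.675000×0.325000/80) = 0.05236590

Margin of error: E = z* × SE = 1.645 × 0.05236590 = 0.086142

Z-interval: p̂ ± E = 0.675000 ± 0.086142 = (0.588858, 0.761142)

Rounded to 4 decimal places:

(0.5889, 0.7611)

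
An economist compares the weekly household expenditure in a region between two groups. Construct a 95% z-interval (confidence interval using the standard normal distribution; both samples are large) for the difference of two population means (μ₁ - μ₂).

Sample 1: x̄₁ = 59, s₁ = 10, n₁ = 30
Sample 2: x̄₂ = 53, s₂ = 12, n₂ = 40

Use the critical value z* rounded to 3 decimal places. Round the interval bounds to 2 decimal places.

Both samples are large (n₁ = 30 ≥ 30, n₂ = 40 ≥ 30), so a z-interval for the difference of means applies.

Point estimate: x̄₁ - x̄₂ = 59 - 53 = 6

Standard error: SE = √(s₁²/n₁ + s₂²/n₂)
= √(10²/30 + 12²/40)
= √(3.333333 + 3.600000)
= 2.633122

For 95% confidence, z* = 1.96 (from standard normal table)
Margin of error: E = z* × SE = 1.96 × 2.633122 = 5.1609

Z-interval: (x̄₁ - x̄₂) ± E = 6 ± 5.1609 = (0.8391, 11.1609)

Rounded to 2 decimal places:

(0.84, 11.16)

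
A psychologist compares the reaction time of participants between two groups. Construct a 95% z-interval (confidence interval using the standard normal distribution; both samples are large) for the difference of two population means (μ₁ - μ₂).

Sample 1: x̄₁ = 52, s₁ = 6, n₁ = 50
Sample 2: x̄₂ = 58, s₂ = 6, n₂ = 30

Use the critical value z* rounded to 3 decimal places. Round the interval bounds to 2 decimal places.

Both samples are large (n₁ = 50 ≥ 30, n₂ = 30 ≥ 30), so a z-interval for the difference of means applies.

Point estimate: x̄₁ - x̄₂ = 52 - 58 = -6

Standard error: SE = √(s₁²/n₁ + s₂²/n₂)
= √(6²/50 + 6²/30)
= √(0.720000 + 1.200000)
= 1.385641

For 95% confidence, z* = 1.96 (from standard normal table)
Margin of error: E = z* × SE = 1.96 × 1.385641 = 2.7159

Z-interval: (x̄₁ - x̄₂) ± E = -6 ± 2.7159 = (-8.7159, -3.2841)

Rounded to 2 decimal places:

(-8.72, -3.28)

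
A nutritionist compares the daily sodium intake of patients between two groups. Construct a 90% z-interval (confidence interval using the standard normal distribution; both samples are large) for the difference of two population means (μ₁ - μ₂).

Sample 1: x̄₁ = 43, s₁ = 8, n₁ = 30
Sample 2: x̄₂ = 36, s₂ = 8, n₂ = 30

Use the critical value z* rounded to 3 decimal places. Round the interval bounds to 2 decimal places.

Both samples are large (n₁ = 30 ≥ 30, n₂ = 30 ≥ 30), so a z-interval for the difference of means applies.

Point estimate: x̄₁ - x̄₂ = 43 - 36 = 7

Standard error: SE = √(s₁²/n₁ + s₂²/n₂)
= √(8²/30 + 8²/30)
= √(2.133333 + 2.133333)
= 2.065591

For 90% confidence, z* = 1.645 (from standard normal table)
Margin of error: E = z* × SE = 1.645 × 2.065591 = 3.3979

Z-interval: (x̄₁ - x̄₂) ± E = 7 ± 3.3979 = (3.6021, 10.3979)

Rounded to 2 decimal places:

(3.60, 10.40)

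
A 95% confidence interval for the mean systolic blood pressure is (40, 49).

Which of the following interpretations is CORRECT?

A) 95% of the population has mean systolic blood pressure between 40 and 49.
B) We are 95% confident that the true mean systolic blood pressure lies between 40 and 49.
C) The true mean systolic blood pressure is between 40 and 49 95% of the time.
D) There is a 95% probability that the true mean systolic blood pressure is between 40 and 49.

A confidence interval represents our confidence in the procedure, not a probability statement about the parameter.

Key concept: If we repeated this sampling process many times and computed a 95% CI each time, about 95% of those intervals would contain the true population parameter.

For this specific interval (40, 49):
- Midpoint (point estimate): 44.5
- Margin of error: 4.5

The correct interpretation is the one stating confidence that the true parameter lies in the interval — option B.

B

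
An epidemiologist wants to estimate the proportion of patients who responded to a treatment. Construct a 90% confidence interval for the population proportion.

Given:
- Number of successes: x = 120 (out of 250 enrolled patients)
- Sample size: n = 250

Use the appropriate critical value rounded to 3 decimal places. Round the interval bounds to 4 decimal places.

Sample proportion: p̂ = 120/250 = 0.480000

Check conditions for normal approximation:
  np̂ = 120 ≥ 10 ✓
  n(1-p̂) = 130 ≥ 10 ✓

The sample is large enough, so use a z-interval (normal approximation) for the proportion.

For 90% confidence, z* = 1.645 (from standard normal table)

Standard error: SE = √(p̂(1-p̂)/n) = √(0.480000×0.520000/250) = 0.03159747

Margin of error: E = z* × SE = 1.645 × 0.03159747 = 0.051978

Z-interval: p̂ ± E = 0.480000 ± 0.051978 = (0.428022, 0.531978)

Rounded to 4 decimal places:

(0.4280, 0.5320)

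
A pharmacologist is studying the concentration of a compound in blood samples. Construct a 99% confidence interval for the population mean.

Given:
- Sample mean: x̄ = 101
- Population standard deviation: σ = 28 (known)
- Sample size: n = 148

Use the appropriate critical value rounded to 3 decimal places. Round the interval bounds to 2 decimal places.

The population standard deviation σ is known, so use a z-interval (standard normal critical value).

For 99% confidence, z* = 2.576 (from standard normal table)

Standard error: SE = σ/√n = 28/√148 = 2.301586

Margin of error: E = z* × SE = 2.576 × 2.301586 = 5.9289

Z-interval: x̄ ± E = 101 ± 5.9289 = (95.0711, 106.9289)

Rounded to 2 decimal places:

(95.07, 106.93)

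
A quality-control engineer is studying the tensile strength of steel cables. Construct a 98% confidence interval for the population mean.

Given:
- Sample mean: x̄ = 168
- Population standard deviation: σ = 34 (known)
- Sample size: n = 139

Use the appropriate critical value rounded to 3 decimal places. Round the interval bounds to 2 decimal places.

The population standard deviation σ is known, so use a z-interval (standard normal critical value).

For 98% confidence, z* = 2.326 (from standard normal table)

Standard error: SE = σ/√n = 34/√139 = 2.883842

Margin of error: E = z* × SE = 2.326 × 2.883842 = 6.7078

Z-interval: x̄ ± E = 168 ± 6.7078 = (161.2922, 174.7078)

Rounded to 2 decimal places:

(161.29, 174.71)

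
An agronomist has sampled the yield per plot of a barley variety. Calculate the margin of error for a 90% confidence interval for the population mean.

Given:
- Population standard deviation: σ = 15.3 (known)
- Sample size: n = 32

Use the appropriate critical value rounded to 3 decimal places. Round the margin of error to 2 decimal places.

The population standard deviation σ is known, so use the z-interval margin of error formula.

For 90% confidence, z* = 1.645 (from standard normal table)

Margin of error formula for z-interval: E = z* × σ/√n

E = 1.645 × 15.3/√32
  = 1.645 × 2.704683
  = 4.4492

Rounded to 2 decimal places:

4.45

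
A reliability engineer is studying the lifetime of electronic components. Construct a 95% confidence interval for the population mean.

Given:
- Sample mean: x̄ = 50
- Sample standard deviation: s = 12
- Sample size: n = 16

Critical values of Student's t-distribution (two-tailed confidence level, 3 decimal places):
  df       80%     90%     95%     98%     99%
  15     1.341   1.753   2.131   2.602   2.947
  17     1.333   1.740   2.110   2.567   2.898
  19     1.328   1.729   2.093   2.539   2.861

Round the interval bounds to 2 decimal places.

The population standard deviation σ is unknown (only the sample standard deviation s is given), so use a t-interval with df = n - 1 = 16 - 1 = 15.

For 95% confidence with df = 15, t* = 2.131 (from t-table)

Standard error: SE = s/√n = 12/√16 = 3.000000

Margin of error: E = t* × SE = 2.131 × 3.000000 = 6.3930

T-interval: x̄ ± E = 50 ± 6.3930 = (43.6070, 56.3930)

Rounded to 2 decimal places:

(43.61, 56.39)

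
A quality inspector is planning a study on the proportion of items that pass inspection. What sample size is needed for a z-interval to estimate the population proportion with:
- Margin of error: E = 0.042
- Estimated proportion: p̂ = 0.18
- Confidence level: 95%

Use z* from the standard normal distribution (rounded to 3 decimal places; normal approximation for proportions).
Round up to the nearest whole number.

Using z* for proportion z-interval (normal approximation).

For 95% confidence, z* = 1.96 (from standard normal table)

Sample size formula for proportion z-interval: n = z*²p̂(1-p̂)/E²

n = 1.96² × 0.18 × 0.82 / 0.042²
  = 3.8416 × 0.1476 / 0.001764
  = 321.4400

Round up to the nearest whole number: n = 322

322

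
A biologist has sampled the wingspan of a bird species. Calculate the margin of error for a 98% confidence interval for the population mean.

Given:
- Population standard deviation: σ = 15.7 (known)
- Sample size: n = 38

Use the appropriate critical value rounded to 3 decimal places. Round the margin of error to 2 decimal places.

The population standard deviation σ is known, so use the z-interval margin of error formula.

For 98% confidence, z* = 2.326 (from standard normal table)

Margin of error formula for z-interval: E = z* × σ/√n

E = 2.326 × 15.7/√38
  = 2.326 × 2.546876
  = 5.9240

Rounded to 2 decimal places:

5.92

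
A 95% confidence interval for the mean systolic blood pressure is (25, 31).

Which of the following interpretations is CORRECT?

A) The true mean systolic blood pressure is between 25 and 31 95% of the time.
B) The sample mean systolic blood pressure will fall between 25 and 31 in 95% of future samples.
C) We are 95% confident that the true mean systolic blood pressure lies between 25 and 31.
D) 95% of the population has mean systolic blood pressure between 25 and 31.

A confidence interval represents our confidence in the procedure, not a probability statement about the parameter.

Key concept: If we repeated this sampling process many times and computed a 95% CI each time, about 95% of those intervals would contain the true population parameter.

For this specific interval (25, 31):
- Midpoint (point estimate): 28
- Margin of error: 3

The correct interpretation is the one stating confidence that the true parameter lies in the interval — option C.

C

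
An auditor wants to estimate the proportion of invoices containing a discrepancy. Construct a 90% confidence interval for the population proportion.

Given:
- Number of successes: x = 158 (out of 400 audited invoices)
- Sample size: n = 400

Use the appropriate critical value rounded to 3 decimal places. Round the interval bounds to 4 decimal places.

Sample proportion: p̂ = 158/400 = 0.395000

Check conditions for normal approximation:
  np̂ = 158 ≥ 10 ✓
  n(1-p̂) = 242 ≥ 10 ✓

The sample is large enough, so use a z-interval (normal approximation) for the proportion.

For 90% confidence, z* = 1.645 (from standard normal table)

Standard error: SE = √(p̂(1-p̂)/n) = √(0.395000×0.605000/400) = 0.02444253

Margin of error: E = z* × SE = 1.645 × 0.02444253 = 0.040208

Z-interval: p̂ ± E = 0.395000 ± 0.040208 = (0.354792, 0.435208)

Rounded to 4 decimal places:

(0.3548, 0.4352)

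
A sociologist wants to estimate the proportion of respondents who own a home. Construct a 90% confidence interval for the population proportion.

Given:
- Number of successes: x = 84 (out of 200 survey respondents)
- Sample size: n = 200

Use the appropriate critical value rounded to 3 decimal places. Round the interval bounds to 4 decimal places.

Sample proportion: p̂ = 84/200 = 0.420000

Check conditions for normal approximation:
  np̂ = 84 ≥ 10 ✓
  n(1-p̂) = 116 ≥ 10 ✓

The sample is large enough, so use a z-interval (normal approximation) for the proportion.

For 90% confidence, z* = 1.645 (from standard normal table)

Standard error: SE = √(p̂(1-p̂)/n) = √(0.420000×0.580000/200) = 0.03489986

Margin of error: E = z* × SE = 1.645 × 0.03489986 = 0.057410

Z-interval: p̂ ± E = 0.420000 ± 0.057410 = (0.362590, 0.477410)

Rounded to 4 decimal places:

(0.3626, 0.4774)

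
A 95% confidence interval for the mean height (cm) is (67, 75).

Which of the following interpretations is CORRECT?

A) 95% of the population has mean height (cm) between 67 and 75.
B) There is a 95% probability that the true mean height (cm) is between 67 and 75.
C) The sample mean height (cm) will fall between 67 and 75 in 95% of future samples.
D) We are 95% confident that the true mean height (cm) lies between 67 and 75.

A confidence interval represents our confidence in the procedure, not a probability statement about the parameter.

Key concept: If we repeated this sampling process many times and computed a 95% CI each time, about 95% of those intervals would contain the true population parameter.

For this specific interval (67, 75):
- Midpoint (point estimate): 71
- Margin of error: 4

The correct interpretation is the one stating confidence that the true parameter lies in the interval — option D.

D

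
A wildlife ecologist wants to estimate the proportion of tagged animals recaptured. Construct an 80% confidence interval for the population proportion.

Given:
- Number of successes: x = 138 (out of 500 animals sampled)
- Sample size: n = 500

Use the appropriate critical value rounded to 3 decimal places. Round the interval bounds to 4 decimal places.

Sample proportion: p̂ = 138/500 = 0.276000

Check conditions for normal approximation:
  np̂ = 138 ≥ 10 ✓
  n(1-p̂) = 362 ≥ 10 ✓

The sample is large enough, so use a z-interval (normal approximation) for the proportion.

For 80% confidence, z* = 1.282 (from standard normal table)

Standard error: SE = √(p̂(1-p̂)/n) = √(0.276000×0.724000/500) = 0.01999120

Margin of error: E = z* × SE = 1.282 × 0.01999120 = 0.025629

Z-interval: p̂ ± E = 0.276000 ± 0.025629 = (0.250371, 0.301629)

Rounded to 4 decimal places:

(0.2504, 0.3016)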